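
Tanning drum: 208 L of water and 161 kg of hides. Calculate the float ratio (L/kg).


1.3

Float ratio = water / hide weight
Ratio = 208 / 161 = 1.3


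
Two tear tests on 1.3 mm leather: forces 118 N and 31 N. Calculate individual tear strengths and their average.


Tear 1 = 118 / 1.3 = 90.8 N/mm
Tear 2 = 31 / 1.3 = 23.8 N/mm
Average = (90.8 + 23.8) / 2 = 57.3 N/mm


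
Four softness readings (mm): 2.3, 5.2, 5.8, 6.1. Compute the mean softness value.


Sum = 2.3 + 5.2 + 5.8 + 6.1
Mean = 19.4 / 4 = 4.85 mm


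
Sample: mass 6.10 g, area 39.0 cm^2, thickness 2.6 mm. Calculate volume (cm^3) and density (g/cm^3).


Volume = 10.140 cm^3
Density = 0.602 g/cm^3

Thickness in cm = 2.6 / 10 = 0.26 cm
Volume = 39.0 x 0.26 = 10.140 cm^3
Density = 6.10 / 10.140 = 0.602 g/cm^3


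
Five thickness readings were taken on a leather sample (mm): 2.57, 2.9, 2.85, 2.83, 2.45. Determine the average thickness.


Sum = 2.57 + 2.9 + 2.85 + 2.83 + 2.45 = 13.60
Average = 13.60 / 5 = 2.72 mm


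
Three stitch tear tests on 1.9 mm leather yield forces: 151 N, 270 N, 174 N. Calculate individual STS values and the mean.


STS1 = 151 / 1.9 = 79.5 N/mm
STS2 = 270 / 1.9 = 142.1 N/mm
STS3 = 174 / 1.9 = 91.6 N/mm
Mean = (79.5 + 142.1 + 91.6) / 3 = 104.4 N/mm


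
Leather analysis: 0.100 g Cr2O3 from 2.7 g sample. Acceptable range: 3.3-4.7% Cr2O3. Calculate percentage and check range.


Cr2O3% = 0.100 / 2.7 x 100 = 3.70%
Acceptable range: 3.3 to 4.7%
Within range: Yes


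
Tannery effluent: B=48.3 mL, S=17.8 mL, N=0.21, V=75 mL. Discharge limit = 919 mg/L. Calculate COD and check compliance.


COD = (48.3 - 17.8) x 0.21 x 8000 / 75 = 683.2 mg/L
Limit: 919 mg/L
Compliant: Yes


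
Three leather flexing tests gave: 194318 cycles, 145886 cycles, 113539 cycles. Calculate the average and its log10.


Average = 151248 cycles
log10 = 5.18

Average = (194318 + 145886 + 113539) / 3 = 151248 cycles
log10(151248) = 5.18


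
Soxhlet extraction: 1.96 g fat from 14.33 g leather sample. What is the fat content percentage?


Fat content = 1.96 / 14.33 x 100
Fat = 13.7%


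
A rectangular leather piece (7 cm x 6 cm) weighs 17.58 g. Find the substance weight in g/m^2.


Area = 7 x 6 = 42 cm^2
SW = 17.58 / 42 x 10000 = 4185.7 g/m^2


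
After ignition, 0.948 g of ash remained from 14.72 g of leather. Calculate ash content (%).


Ash% = 0.948 / 14.72 x 100
Ash% = 6.44%


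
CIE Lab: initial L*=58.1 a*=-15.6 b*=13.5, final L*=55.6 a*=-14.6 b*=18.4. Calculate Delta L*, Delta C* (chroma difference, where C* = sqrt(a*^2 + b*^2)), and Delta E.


Delta L* = 55.6 - 58.1 = -2.5
C1* = sqrt((-15.6)^2 + (13.5)^2) = 20.630
C2* = sqrt((-14.6)^2 + (18.4)^2) = 23.489
Delta C* = 23.489 - 20.630 = 2.86
Delta E = sqrt((-2.5)^2 + (1.0)^2 + (4.9)^2) = 5.59


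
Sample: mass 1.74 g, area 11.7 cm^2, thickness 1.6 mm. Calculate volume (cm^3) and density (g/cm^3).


Volume = 1.872 cm^3
Density = 0.929 g/cm^3


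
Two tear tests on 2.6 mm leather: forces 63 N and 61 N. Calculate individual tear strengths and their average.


Tear 1 = 24.2 N/mm
Tear 2 = 23.5 N/mm
Average = 23.9 N/mm

Tear 1 = 63 / 2.6 = 24.2 N/mm
Tear 2 = 61 / 2.6 = 23.5 N/mm
Average = (24.2 + 23.5) / 2 = 23.9 N/mm


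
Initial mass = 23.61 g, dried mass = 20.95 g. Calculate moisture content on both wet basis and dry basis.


Wet basis = 11.3%
Dry basis = 12.7%


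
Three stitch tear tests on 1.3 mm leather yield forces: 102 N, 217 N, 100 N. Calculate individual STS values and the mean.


STS1 = 78.5 N/mm
STS2 = 166.9 N/mm
STS3 = 76.9 N/mm
Mean = 107.4 N/mm

STS1 = 102 / 1.3 = 78.5 N/mm
STS2 = 217 / 1.3 = 166.9 N/mm
STS3 = 100 / 1.3 = 76.9 N/mm
Mean = (78.5 + 166.9 + 76.9) / 3 = 107.4 N/mm


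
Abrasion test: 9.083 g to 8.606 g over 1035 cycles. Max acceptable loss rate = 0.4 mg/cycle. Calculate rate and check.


Loss = 9.083 - 8.606 = 0.477 g
Rate = 0.477 g / 1035 cycles x 1000 = 0.461 mg/cycle
Max = 0.4 mg/cycle
Passes: No


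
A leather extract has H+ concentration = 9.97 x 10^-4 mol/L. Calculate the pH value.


pH = 3.00

pH = -log10[H+]
pH = -log10(9.97 x 10^-4) = 3.00


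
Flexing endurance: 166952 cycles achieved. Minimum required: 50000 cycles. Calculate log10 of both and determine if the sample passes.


log10(166952) = 5.22
log10(50000) = 4.70
Passes: Yes


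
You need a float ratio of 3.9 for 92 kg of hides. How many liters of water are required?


358.8 L

Water = hide weight x target ratio
Water = 92 x 3.9 = 358.8 L


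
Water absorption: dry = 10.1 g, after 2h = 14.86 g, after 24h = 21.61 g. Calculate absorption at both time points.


2h absorption = 47.1%
24h absorption = 114.0%


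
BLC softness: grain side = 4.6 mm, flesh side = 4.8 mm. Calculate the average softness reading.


4.70 mm

Average = (4.6 + 4.8) / 2
Average = 4.70 mm


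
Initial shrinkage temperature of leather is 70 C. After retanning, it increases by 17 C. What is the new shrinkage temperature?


87 C

New Ts = 70 + 17 = 87 C


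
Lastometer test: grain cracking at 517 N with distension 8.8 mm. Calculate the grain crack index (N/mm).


Grain crack index = force / distension
Index = 517 / 8.8 = 58.8 N/mm


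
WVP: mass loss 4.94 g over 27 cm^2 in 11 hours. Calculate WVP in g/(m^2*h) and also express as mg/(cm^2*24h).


WVP = 166.33 g/(m^2*h)
Daily rate = 399.19 mg/(cm^2*24h)

WVP = 4.94 / (27 x 11) x 10000 = 166.33 g/(m^2*h)
Mass loss in mg = 4.94 x 1000 = 4940 mg
Per cm^2 per 24h in mg: 4940 x 24 / (27 x 11) = 118560 / 297 = 399.19 mg/(cm^2*24h)


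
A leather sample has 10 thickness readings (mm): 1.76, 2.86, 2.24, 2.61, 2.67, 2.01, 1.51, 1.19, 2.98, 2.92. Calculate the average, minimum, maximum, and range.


Average = 2.28 mm
Min = 1.19 mm
Max = 2.98 mm
Range = 1.79 mm


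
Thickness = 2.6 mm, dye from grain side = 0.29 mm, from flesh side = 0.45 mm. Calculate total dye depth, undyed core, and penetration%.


Total dyed = 0.29 + 0.45 = 0.74 mm
Undyed core = 2.6 - 0.74 = 1.86 mm
Penetration = 0.74 / 2.6 x 100 = 28.5%


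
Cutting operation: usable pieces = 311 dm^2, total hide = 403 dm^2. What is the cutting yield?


77.2%


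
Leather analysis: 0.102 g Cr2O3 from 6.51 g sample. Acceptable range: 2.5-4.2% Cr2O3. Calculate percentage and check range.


Cr2O3 = 1.57%
Within range: No


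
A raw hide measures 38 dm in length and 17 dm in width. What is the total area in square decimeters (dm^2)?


646 dm^2

Area = length x width
Area = 38 x 17 = 646 dm^2


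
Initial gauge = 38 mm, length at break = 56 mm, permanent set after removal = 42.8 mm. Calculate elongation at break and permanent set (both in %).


Elongation at break = (56 - 38) / 38 x 100 = 47.4%
Permanent set = (42.8 - 38) / 38 x 100 = 12.6%


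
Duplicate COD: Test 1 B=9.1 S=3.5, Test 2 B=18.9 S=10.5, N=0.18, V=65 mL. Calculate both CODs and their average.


COD1 = (9.1 - 3.5) x 0.18 x 8000 / 65 = 124.1 mg/L
COD2 = (18.9 - 10.5) x 0.18 x 8000 / 65 = 186.1 mg/L
Average = (124.1 + 186.1) / 2 = 155.1 mg/L


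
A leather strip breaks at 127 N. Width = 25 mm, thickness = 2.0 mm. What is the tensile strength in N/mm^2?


Cross-sectional area = 25 x 2.0 = 50.0 mm^2
Tensile strength = 127 / 50.0 = 2.54 N/mm^2


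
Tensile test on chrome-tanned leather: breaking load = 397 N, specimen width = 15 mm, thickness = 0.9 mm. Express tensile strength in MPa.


29.41 MPa

Cross-section = 15 x 0.9 = 13.5 mm^2
TS = 397 / 13.5 = 29.41 MPa
(1 N/mm^2 = 1 MPa)


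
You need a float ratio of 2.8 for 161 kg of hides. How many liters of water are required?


Water = hide weight x target ratio
Water = 161 x 2.8 = 450.8 L


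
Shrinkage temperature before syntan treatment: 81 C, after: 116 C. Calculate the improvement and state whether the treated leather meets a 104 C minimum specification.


Improvement = 35 C
Meets 104 C spec: Yes


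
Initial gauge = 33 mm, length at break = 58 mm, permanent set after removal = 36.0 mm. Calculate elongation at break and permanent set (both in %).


Elongation at break = 75.8%
Permanent set = 9.1%

Elongation at break = (58 - 33) / 33 x 100 = 75.8%
Permanent set = (36.0 - 33) / 33 x 100 = 9.1%


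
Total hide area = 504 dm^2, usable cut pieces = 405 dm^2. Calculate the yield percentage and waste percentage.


Yield = 405 / 504 x 100 = 80.4%
Waste = 504 - 405 = 99 dm^2
Waste% = 100 - 80.4 = 19.6%


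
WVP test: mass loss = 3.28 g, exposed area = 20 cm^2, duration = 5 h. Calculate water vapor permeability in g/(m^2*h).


WVP = mass_loss / (area x time) x 10000
WVP = 3.28 / (20 x 5) x 10000
WVP = 3.28 / 100 x 10000 = 328.00 g/(m^2*h)


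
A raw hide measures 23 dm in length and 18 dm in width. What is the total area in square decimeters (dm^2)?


414 dm^2

Area = length x width
Area = 23 x 18 = 414 dm^2


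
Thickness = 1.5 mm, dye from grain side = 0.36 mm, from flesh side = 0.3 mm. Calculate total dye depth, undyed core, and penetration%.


Total dyed = 0.66 mm
Undyed core = 0.84 mm
Penetration = 44.0%


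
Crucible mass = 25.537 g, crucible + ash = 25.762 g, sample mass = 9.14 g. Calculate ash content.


Ash mass = 25.762 - 25.537 = 0.225 g
Ash% = 0.225 / 9.14 x 100 = 2.46%


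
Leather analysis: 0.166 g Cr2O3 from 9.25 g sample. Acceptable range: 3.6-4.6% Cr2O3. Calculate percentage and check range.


Cr2O3 = 1.79%
Within range: No

Cr2O3% = 0.166 / 9.25 x 100 = 1.79%
Acceptable range: 3.6 to 4.6%
Within range: No


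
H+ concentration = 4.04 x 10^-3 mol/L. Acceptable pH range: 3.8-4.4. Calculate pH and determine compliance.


pH = -log10(4.04 x 10^-3) = 2.39
Range: 3.8 to 4.4
Compliant: No


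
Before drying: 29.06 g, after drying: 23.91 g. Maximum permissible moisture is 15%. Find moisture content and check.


Moisture content = 17.7%
Acceptable: No


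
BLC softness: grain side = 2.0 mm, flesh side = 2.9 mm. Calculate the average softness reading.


2.45 mm


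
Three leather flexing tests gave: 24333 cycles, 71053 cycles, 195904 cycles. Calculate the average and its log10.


Average = (24333 + 71053 + 195904) / 3 = 97097 cycles
log10(97097) = 4.99


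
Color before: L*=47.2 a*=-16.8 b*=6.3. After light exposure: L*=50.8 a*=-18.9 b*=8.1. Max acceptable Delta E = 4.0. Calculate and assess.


dL = 3.6, da = -2.1, db = 1.8
dE = sqrt((3.6)^2 + (-2.1)^2 + (1.8)^2) = 4.54
Max = 4.0
Passes: No


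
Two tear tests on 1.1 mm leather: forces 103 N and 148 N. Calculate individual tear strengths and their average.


Tear 1 = 93.6 N/mm
Tear 2 = 134.5 N/mm
Average = 114.1 N/mm


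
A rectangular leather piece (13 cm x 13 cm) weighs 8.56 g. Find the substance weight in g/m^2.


506.5 g/m^2

Area = 13 x 13 = 169 cm^2
SW = 8.56 / 169 x 10000 = 506.5 g/m^2


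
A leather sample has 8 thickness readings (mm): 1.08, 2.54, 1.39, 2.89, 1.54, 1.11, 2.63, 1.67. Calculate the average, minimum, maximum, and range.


Sum = 14.85
Average = 14.85 / 8 = 1.86 mm
Minimum = 1.08 mm
Maximum = 2.89 mm
Range = 2.89 - 1.08 = 1.81 mm


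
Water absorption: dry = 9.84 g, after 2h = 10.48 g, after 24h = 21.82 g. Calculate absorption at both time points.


2h absorption = 6.5%
24h absorption = 121.7%

WA (2h) = (10.48 - 9.84) / 9.84 x 100 = 6.5%
WA (24h) = (21.82 - 9.84) / 9.84 x 100 = 121.7%


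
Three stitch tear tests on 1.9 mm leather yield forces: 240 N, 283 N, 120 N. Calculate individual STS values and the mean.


STS1 = 240 / 1.9 = 126.3 N/mm
STS2 = 283 / 1.9 = 148.9 N/mm
STS3 = 120 / 1.9 = 63.2 N/mm
Mean = (126.3 + 148.9 + 63.2) / 3 = 112.8 N/mm


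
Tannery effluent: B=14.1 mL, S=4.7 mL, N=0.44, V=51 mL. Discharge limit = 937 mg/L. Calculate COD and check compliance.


COD = 648.8 mg/L
Compliant: Yes

COD = (14.1 - 4.7) x 0.44 x 8000 / 51 = 648.8 mg/L
Limit: 937 mg/L
Compliant: Yes


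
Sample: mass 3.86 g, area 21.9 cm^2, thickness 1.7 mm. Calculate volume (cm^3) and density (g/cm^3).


Thickness in cm = 1.7 / 10 = 0.17 cm
Volume = 21.9 x 0.17 = 3.723 cm^3
Density = 3.86 / 3.723 = 1.037 g/cm^3


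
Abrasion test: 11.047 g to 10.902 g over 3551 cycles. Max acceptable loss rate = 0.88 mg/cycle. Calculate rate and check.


Rate = 0.041 mg/cycle
Passes: Yes


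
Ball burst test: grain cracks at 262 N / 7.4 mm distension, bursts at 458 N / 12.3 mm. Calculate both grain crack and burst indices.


Crack index = 262 / 7.4 = 35.4 N/mm
Burst index = 458 / 12.3 = 37.2 N/mm


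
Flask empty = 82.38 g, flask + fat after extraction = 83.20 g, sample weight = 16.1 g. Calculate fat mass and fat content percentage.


Fat mass = 0.82 g
Fat content = 5.1%


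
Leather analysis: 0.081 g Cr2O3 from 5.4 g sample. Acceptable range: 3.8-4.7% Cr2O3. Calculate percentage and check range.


Cr2O3% = 0.081 / 5.4 x 100 = 1.50%
Acceptable range: 3.8 to 4.7%
Within range: No


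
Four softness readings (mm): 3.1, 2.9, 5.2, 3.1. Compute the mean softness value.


3.58 mm

Sum = 3.1 + 2.9 + 5.2 + 3.1
Mean = 14.3 / 4 = 3.58 mm


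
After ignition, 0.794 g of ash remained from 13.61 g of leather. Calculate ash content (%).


Ash% = 0.794 / 13.61 x 100
Ash% = 5.83%


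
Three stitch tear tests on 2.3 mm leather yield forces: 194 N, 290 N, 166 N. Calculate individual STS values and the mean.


STS1 = 84.3 N/mm
STS2 = 126.1 N/mm
STS3 = 72.2 N/mm
Mean = 94.2 N/mm


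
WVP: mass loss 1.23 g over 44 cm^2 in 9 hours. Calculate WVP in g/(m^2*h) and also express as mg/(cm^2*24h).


WVP = 31.06 g/(m^2*h)
Daily rate = 74.55 mg/(cm^2*24h)

WVP = 1.23 / (44 x 9) x 10000 = 31.06 g/(m^2*h)
Mass loss in mg = 1.23 x 1000 = 1230 mg
Per cm^2 per 24h in mg: 1230 x 24 / (44 x 9) = 29520 / 396 = 74.55 mg/(cm^2*24h)


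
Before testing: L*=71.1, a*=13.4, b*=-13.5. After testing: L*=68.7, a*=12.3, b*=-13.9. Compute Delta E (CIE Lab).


dL = 68.7 - 71.1 = -2.4
da = 12.3 - 13.4 = -1.1
db = -13.9 - (-13.5) = -0.4
dE = sqrt((-2.4)^2 + (-1.1)^2 + (-0.4)^2) = 2.67


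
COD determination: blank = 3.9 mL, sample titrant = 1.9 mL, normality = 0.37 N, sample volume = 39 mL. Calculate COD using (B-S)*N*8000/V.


COD = (3.9 - 1.9) x 0.37 x 8000 / 39
COD = 2.0 x 0.37 x 8000 / 39
COD = 151.8 mg/L


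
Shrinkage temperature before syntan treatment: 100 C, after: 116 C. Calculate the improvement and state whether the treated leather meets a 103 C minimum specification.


Improvement = 116 - 100 = 16 C
Spec check: 116 C >= 103 C? Yes


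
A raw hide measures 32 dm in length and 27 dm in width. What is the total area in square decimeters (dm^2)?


864 dm^2

Area = length x width
Area = 32 x 27 = 864 dm^2


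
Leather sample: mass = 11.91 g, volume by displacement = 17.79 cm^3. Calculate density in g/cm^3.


0.669 g/cm^3

Density = mass / volume
Density = 11.91 / 17.79 = 0.669 g/cm^3


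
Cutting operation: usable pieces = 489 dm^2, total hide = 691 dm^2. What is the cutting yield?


70.8%

Yield = usable / total x 100
Yield = 489 / 691 x 100 = 70.8%


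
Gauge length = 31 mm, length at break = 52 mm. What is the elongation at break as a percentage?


67.7%

Extension = 52 - 31 = 21 mm
Elongation = 21 / 31 x 100 = 67.7%


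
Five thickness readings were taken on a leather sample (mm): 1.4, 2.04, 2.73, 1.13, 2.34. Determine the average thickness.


Sum = 1.4 + 2.04 + 2.73 + 1.13 + 2.34 = 9.64
Average = 9.64 / 5 = 1.93 mm


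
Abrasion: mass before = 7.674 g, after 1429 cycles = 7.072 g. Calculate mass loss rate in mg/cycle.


Mass loss = 7.674 - 7.072 = 0.602 g
Rate = 0.602 / 1429 x 1000 = 0.421 mg/cycle


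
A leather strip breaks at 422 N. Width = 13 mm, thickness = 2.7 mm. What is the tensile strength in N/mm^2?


Cross-sectional area = 13 x 2.7 = 35.1 mm^2
Tensile strength = 422 / 35.1 = 12.02 N/mm^2


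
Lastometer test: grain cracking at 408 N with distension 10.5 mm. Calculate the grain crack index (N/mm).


38.9 N/mm

Grain crack index = force / distension
Index = 408 / 10.5 = 38.9 N/mm


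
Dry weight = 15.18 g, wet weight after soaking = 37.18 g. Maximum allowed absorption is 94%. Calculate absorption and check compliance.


WA = (37.18 - 15.18) / 15.18 x 100 = 144.9%
Maximum allowed: 94%
Compliant: No


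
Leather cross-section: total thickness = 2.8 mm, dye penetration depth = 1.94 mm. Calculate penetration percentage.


Penetration% = 1.94 / 2.8 x 100
Penetration = 69.3%


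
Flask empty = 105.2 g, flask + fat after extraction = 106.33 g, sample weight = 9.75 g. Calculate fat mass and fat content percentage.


Fat mass = 1.13 g
Fat content = 11.6%

Fat mass = 106.33 - 105.2 = 1.13 g
Fat% = 1.13 / 9.75 x 100 = 11.6%


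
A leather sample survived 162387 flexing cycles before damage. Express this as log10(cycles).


log10(162387) = 5.21


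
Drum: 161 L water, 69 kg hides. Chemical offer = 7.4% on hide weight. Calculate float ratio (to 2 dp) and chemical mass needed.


Float ratio = 161 / 69 = 2.33
Chemical = 69 x 7.4 / 100 = 5.106 kg


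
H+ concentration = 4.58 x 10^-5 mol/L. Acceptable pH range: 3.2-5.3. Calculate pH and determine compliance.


pH = 4.34
Compliant: Yes

pH = -log10(4.58 x 10^-5) = 4.34
Range: 3.2 to 5.3
Compliant: Yes


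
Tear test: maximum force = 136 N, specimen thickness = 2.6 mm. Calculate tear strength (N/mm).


Tear strength = force / thickness
Tear = 136 / 2.6 = 52.3 N/mm


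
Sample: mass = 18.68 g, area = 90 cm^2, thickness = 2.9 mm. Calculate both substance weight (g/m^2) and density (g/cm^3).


Substance weight = 2075.6 g/m^2
Density = 0.716 g/cm^3


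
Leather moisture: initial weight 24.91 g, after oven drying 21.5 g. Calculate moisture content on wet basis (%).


Moisture = 24.91 - 21.5 = 3.41 g
MC = 3.41 / 24.91 x 100 = 13.7%


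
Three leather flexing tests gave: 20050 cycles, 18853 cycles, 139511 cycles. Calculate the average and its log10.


Average = 59471 cycles
log10 = 4.77

Average = (20050 + 18853 + 139511) / 3 = 59471 cycles
log10(59471) = 4.77


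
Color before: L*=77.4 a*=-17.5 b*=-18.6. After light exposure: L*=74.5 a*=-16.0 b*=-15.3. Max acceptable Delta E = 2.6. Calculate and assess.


dL = -2.9, da = 1.5, db = 3.3
dE = sqrt((-2.9)^2 + (1.5)^2 + (3.3)^2) = 4.64
Max = 2.6
Passes: No


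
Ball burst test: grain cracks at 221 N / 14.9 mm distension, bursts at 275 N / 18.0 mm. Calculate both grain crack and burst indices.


Crack index = 14.8 N/mm
Burst index = 15.3 N/mm


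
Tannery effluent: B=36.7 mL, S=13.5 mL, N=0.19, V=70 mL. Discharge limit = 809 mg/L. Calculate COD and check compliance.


COD = 503.8 mg/L
Compliant: Yes

COD = (36.7 - 13.5) x 0.19 x 8000 / 70 = 503.8 mg/L
Limit: 809 mg/L
Compliant: Yes


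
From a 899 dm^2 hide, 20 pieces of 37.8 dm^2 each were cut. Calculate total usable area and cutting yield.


Total usable = 20 x 37.8 = 756.0 dm^2
Yield = 756.0 / 899 x 100 = 84.1%


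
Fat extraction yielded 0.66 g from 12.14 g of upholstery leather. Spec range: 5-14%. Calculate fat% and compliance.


Fat% = 0.66 / 12.14 x 100 = 5.4%
Spec range: 5-14%
Compliant: Yes


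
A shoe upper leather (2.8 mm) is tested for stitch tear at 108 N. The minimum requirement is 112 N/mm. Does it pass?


STS = 38.6 N/mm
Passes: No

STS = 108 / 2.8 = 38.6 N/mm
Minimum required: 112 N/mm
Passes: No


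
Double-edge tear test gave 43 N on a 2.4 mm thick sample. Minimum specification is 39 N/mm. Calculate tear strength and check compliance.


Tear strength = 43 / 2.4 = 17.9 N/mm
Required minimum = 39 N/mm
Compliant: No


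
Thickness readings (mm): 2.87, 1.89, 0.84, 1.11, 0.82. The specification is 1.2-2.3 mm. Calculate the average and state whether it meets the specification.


Average = 1.51 mm
Within specification: Yes


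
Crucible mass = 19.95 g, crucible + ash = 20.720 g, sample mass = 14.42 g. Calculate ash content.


Ash mass = 20.720 - 19.95 = 0.770 g
Ash% = 0.770 / 14.42 x 100 = 5.34%


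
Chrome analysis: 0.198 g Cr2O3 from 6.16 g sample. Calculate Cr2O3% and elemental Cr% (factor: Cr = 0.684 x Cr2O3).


Cr2O3 = 3.21%
Cr = 2.20%

Cr2O3% = 0.198 / 6.16 x 100 = 3.21%
Cr% = 3.21 x 0.684 = 2.20%


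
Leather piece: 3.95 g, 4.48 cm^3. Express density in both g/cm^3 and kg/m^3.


Density = 3.95 / 4.48 = 0.882 g/cm^3
Convert: 0.882 x 1000 = 882 kg/m^3


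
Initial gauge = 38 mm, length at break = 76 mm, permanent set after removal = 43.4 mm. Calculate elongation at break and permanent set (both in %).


Elongation at break = 100.0%
Permanent set = 14.2%


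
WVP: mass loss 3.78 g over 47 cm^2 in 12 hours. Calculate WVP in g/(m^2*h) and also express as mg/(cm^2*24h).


WVP = 3.78 / (47 x 12) x 10000 = 67.02 g/(m^2*h)
Mass loss in mg = 3.78 x 1000 = 3780 mg
Per cm^2 per 24h in mg: 3780 x 24 / (47 x 12) = 90720 / 564 = 160.85 mg/(cm^2*24h)


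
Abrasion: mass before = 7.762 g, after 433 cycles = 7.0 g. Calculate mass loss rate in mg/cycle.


Mass loss = 7.762 - 7.0 = 0.762 g
Rate = 0.762 / 433 x 1000 = 1.760 mg/cycle


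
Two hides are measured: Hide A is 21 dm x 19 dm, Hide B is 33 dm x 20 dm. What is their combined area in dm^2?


1059 dm^2


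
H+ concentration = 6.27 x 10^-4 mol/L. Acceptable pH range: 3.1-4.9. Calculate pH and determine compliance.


pH = 3.20
Compliant: Yes

pH = -log10(6.27 x 10^-4) = 3.20
Range: 3.1 to 4.9
Compliant: Yes


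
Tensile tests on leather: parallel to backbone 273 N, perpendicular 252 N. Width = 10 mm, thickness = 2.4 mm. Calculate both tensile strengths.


Parallel = 11.38 N/mm^2
Perpendicular = 10.50 N/mm^2

Area = 10 x 2.4 = 24.0 mm^2
TS (parallel) = 273 / 24.0 = 11.38 N/mm^2
TS (perpendicular) = 252 / 24.0 = 10.50 N/mm^2


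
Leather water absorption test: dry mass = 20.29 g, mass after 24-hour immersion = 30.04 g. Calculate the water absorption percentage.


48.1%

Water absorbed = 30.04 - 20.29 = 9.75 g
WA% = 9.75 / 20.29 x 100 = 48.1%


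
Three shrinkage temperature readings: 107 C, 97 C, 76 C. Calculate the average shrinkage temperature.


93.3 C


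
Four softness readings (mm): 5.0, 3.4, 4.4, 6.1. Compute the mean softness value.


4.73 mm

Sum = 5.0 + 3.4 + 4.4 + 6.1
Mean = 18.9 / 4 = 4.73 mm


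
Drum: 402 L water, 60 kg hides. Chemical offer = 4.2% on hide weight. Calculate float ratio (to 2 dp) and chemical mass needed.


Float ratio = 6.70
Chemical needed = 2.52 kg

Float ratio = 402 / 60 = 6.70
Chemical = 60 x 4.2 / 100 = 2.52 kg


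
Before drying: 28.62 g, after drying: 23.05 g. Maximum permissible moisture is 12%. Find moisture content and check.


Moisture content = 19.5%
Acceptable: No

MC = (28.62 - 23.05) / 28.62 x 100 = 19.5%
Maximum: 12%
Acceptable: No


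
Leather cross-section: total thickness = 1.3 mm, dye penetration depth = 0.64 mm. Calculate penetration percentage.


Penetration% = 0.64 / 1.3 x 100
Penetration = 49.2%


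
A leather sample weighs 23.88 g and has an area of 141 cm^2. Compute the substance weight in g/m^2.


Substance weight = mass / area x 10000
SW = 23.88 / 141 x 10000
SW = 1693.6 g/m^2


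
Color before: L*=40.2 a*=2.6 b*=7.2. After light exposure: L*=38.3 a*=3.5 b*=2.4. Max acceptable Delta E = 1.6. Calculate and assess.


Delta E = 5.24
Passes: No


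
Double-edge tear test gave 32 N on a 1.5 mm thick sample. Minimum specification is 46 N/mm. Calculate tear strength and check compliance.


Tear strength = 32 / 1.5 = 21.3 N/mm
Required minimum = 46 N/mm
Compliant: No


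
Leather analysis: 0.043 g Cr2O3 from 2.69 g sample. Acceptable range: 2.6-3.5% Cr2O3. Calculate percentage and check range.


Cr2O3% = 0.043 / 2.69 x 100 = 1.60%
Acceptable range: 2.6 to 3.5%
Within range: No


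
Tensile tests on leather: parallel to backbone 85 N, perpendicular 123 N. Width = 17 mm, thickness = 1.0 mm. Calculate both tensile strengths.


Parallel = 5.00 N/mm^2
Perpendicular = 7.24 N/mm^2

Area = 17 x 1.0 = 17.0 mm^2
TS (parallel) = 85 / 17.0 = 5.00 N/mm^2
TS (perpendicular) = 123 / 17.0 = 7.24 N/mm^2


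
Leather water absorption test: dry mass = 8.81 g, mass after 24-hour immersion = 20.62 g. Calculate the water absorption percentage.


Water absorbed = 20.62 - 8.81 = 11.81 g
WA% = 11.81 / 8.81 x 100 = 134.1%


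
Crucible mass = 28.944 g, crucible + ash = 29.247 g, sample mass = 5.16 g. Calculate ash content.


Ash mass = 29.247 - 28.944 = 0.303 g
Ash% = 0.303 / 5.16 x 100 = 5.87%


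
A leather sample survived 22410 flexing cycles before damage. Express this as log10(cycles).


log10(22410) = 4.35


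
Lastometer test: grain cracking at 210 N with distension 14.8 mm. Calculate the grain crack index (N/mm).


14.2 N/mm


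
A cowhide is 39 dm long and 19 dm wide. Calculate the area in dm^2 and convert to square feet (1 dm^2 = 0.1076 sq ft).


Area = 39 x 19 = 741 dm^2
Conversion: 741 x 0.1076 = 79.73 sq ft


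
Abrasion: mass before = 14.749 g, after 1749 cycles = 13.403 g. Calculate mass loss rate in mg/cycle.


Mass loss = 14.749 - 13.403 = 1.346 g
Rate = 1.346 / 1749 x 1000 = 0.770 mg/cycle


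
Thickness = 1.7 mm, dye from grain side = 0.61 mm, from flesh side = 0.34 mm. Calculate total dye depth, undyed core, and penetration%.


Total dyed = 0.95 mm
Undyed core = 0.75 mm
Penetration = 55.9%


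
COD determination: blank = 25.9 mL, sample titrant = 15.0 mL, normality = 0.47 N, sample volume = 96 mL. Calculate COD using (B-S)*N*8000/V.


426.9 mg/L


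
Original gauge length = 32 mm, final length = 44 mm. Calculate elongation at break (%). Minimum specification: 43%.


Elongation = 37.5%
Meets spec: No

Extension = 44 - 32 = 12 mm
Elongation = 12 / 32 x 100 = 37.5%
Minimum required: 43%
Meets specification: No


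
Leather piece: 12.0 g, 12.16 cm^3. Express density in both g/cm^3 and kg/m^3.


0.987 g/cm^3
987 kg/m^3


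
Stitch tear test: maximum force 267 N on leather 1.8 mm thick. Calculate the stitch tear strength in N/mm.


Stitch tear strength = force / thickness
STS = 267 / 1.8 = 148.3 N/mm


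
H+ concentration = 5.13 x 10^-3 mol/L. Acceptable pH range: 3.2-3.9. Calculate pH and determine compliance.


pH = 2.29
Compliant: No

pH = -log10(5.13 x 10^-3) = 2.29
Range: 3.2 to 3.9
Compliant: No


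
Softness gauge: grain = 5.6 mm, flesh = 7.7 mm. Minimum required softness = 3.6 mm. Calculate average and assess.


Average = (5.6 + 7.7) / 2 = 6.65 mm
Minimum = 3.6 mm
Meets requirement: Yes


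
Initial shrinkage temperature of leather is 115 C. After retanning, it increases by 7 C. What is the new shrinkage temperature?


122 C

New Ts = 115 + 7 = 122 C


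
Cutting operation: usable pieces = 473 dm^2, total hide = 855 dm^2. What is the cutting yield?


55.3%


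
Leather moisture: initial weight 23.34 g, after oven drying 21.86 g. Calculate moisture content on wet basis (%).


Moisture = 23.34 - 21.86 = 1.48 g
MC = 1.48 / 23.34 x 100 = 6.3%


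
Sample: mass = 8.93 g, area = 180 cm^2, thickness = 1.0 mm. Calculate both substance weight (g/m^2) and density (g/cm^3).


Substance weight = 496.1 g/m^2
Density = 0.496 g/cm^3

SW = 8.93 / 180 x 10000 = 496.1 g/m^2
Volume = 180 x 1.0 / 10 = 18.00 cm^3
Density = 8.93 / 18.00 = 0.496 g/cm^3


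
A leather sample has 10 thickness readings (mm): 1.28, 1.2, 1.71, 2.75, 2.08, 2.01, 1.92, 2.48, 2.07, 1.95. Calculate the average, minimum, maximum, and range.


Sum = 19.45
Average = 19.45 / 10 = 1.95 mm
Minimum = 1.2 mm
Maximum = 2.75 mm
Range = 2.75 - 1.2 = 1.55 mm


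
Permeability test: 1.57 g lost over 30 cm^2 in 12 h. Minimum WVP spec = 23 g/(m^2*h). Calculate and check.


WVP = 1.57 / (30 x 12) x 10000 = 43.61 g/(m^2*h)
Minimum: 23 g/(m^2*h)
Meets spec: Yes


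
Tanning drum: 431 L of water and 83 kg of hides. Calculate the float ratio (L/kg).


Float ratio = water / hide weight
Ratio = 431 / 83 = 5.2


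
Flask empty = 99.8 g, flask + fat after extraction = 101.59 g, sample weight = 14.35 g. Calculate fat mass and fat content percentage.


Fat mass = 101.59 - 99.8 = 1.79 g
Fat% = 1.79 / 14.35 x 100 = 12.5%


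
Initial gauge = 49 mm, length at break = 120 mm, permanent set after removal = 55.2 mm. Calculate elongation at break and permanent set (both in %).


Elongation at break = 144.9%
Permanent set = 12.7%

Elongation at break = (120 - 49) / 49 x 100 = 144.9%
Permanent set = (55.2 - 49) / 49 x 100 = 12.7%


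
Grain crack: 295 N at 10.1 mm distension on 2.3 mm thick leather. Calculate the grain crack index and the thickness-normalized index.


Crack index = 295 / 10.1 = 29.2 N/mm
Normalized = 29.2 / 2.3 = 12.7 N/mm per mm


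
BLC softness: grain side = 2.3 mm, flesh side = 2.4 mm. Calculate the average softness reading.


Average = (2.3 + 2.4) / 2
Average = 2.35 mm


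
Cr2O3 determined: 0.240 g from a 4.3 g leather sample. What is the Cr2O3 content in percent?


5.58%

Cr2O3% = 0.240 / 4.3 x 100
Cr2O3% = 5.58%


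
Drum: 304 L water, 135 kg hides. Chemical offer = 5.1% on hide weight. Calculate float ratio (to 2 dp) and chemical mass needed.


Float ratio = 2.25
Chemical needed = 6.885 kg


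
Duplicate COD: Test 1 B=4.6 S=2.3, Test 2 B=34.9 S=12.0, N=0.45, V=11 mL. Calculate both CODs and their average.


COD1 = 752.7 mg/L
COD2 = 7494.5 mg/L
Average = 4123.6 mg/L


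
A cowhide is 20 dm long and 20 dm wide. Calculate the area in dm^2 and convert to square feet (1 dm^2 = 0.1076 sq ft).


Area = 20 x 20 = 400 dm^2
Conversion: 400 x 0.1076 = 43.04 sq ft


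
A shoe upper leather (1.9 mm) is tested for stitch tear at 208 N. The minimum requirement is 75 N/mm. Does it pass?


STS = 109.5 N/mm
Passes: Yes

STS = 208 / 1.9 = 109.5 N/mm
Minimum required: 75 N/mm
Passes: Yes


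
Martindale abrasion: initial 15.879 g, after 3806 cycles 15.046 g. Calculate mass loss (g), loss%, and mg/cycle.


Mass loss = 0.833 g
Loss = 5.25%
Rate = 0.219 mg/cycle

Loss = 15.879 - 15.046 = 0.833 g
Loss% = 0.833 / 15.879 x 100 = 5.25%
Rate = 0.833 / 3806 x 1000 = 0.219 mg/cycle


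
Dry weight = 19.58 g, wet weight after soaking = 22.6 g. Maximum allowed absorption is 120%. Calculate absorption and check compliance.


Absorption = 15.4%
Compliant: Yes


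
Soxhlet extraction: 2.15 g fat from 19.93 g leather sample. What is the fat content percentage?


10.8%

Fat content = 2.15 / 19.93 x 100
Fat = 10.8%


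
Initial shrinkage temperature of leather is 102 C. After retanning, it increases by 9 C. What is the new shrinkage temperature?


111 C

New Ts = 102 + 9 = 111 C


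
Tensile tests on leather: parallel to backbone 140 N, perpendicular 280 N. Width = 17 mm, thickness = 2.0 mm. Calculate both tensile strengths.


Parallel = 4.12 N/mm^2
Perpendicular = 8.24 N/mm^2

Area = 17 x 2.0 = 34.0 mm^2
TS (parallel) = 140 / 34.0 = 4.12 N/mm^2
TS (perpendicular) = 280 / 34.0 = 8.24 N/mm^2


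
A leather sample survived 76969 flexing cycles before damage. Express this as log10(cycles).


log10(76969) = 4.89


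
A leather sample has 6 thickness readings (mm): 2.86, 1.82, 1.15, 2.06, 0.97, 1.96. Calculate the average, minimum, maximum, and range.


Sum = 10.82
Average = 10.82 / 6 = 1.80 mm
Minimum = 0.97 mm
Maximum = 2.86 mm
Range = 2.86 - 0.97 = 1.89 mm


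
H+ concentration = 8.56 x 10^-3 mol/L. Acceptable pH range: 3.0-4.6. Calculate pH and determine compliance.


pH = 2.07
Compliant: No

pH = -log10(8.56 x 10^-3) = 2.07
Range: 3.0 to 4.6
Compliant: No


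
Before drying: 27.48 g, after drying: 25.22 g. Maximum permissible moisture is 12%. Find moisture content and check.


MC = (27.48 - 25.22) / 27.48 x 100 = 8.2%
Maximum: 12%
Acceptable: Yes


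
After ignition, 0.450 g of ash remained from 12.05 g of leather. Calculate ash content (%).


3.73%

Ash% = 0.450 / 12.05 x 100
Ash% = 3.73%


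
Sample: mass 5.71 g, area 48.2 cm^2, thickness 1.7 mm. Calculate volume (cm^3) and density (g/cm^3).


Volume = 8.194 cm^3
Density = 0.697 g/cm^3

Thickness in cm = 1.7 / 10 = 0.17 cm
Volume = 48.2 x 0.17 = 8.194 cm^3
Density = 5.71 / 8.194 = 0.697 g/cm^3


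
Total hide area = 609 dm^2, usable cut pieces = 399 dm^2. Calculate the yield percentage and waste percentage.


Yield = 65.5%
Waste = 34.5%


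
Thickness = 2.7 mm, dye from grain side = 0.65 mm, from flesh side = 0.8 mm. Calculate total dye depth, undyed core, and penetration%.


Total dyed = 0.65 + 0.8 = 1.45 mm
Undyed core = 2.7 - 1.45 = 1.25 mm
Penetration = 1.45 / 2.7 x 100 = 53.7%


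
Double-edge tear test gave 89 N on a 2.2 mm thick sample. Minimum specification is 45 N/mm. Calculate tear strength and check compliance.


Tear strength = 40.5 N/mm
Compliant: No


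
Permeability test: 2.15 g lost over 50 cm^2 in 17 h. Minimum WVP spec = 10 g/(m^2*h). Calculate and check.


WVP = 2.15 / (50 x 17) x 10000 = 25.29 g/(m^2*h)
Minimum: 10 g/(m^2*h)
Meets spec: Yes


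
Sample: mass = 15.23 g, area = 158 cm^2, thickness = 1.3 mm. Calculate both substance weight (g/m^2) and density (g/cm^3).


SW = 15.23 / 158 x 10000 = 963.9 g/m^2
Volume = 158 x 1.3 / 10 = 20.54 cm^3
Density = 15.23 / 20.54 = 0.741 g/cm^3


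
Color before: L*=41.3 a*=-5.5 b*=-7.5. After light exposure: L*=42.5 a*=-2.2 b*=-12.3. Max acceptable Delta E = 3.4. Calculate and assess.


dL = 1.2, da = 3.3, db = -4.8
dE = sqrt((1.2)^2 + (3.3)^2 + (-4.8)^2) = 5.95
Max = 3.4
Passes: No


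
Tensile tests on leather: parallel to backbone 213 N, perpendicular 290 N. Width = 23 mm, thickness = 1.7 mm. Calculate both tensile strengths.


Parallel = 5.45 N/mm^2
Perpendicular = 7.42 N/mm^2

Area = 23 x 1.7 = 39.1 mm^2
TS (parallel) = 213 / 39.1 = 5.45 N/mm^2
TS (perpendicular) = 290 / 39.1 = 7.42 N/mm^2


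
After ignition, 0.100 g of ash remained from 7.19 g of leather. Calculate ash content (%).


1.39%

Ash% = 0.100 / 7.19 x 100
Ash% = 1.39%


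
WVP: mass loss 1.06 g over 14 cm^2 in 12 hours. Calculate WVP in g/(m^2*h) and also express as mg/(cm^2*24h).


WVP = 1.06 / (14 x 12) x 10000 = 63.10 g/(m^2*h)
Mass loss in mg = 1.06 x 1000 = 1060 mg
Per cm^2 per 24h in mg: 1060 x 24 / (14 x 12) = 25440 / 168 = 151.43 mg/(cm^2*24h)


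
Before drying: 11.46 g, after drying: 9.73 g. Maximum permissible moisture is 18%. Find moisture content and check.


Moisture content = 15.1%
Acceptable: Yes

MC = (11.46 - 9.73) / 11.46 x 100 = 15.1%
Maximum: 18%
Acceptable: Yes


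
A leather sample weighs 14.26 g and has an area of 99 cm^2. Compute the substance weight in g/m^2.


Substance weight = mass / area x 10000
SW = 14.26 / 99 x 10000
SW = 1440.4 g/m^2


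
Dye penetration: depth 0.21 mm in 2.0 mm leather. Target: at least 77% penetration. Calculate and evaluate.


Penetration = 10.5%
Meets target: No

Penetration = 0.21 / 2.0 x 100 = 10.5%
Target: 77%
Meets target: No


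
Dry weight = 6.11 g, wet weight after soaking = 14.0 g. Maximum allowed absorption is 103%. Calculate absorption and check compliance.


WA = (14.0 - 6.11) / 6.11 x 100 = 129.1%
Maximum allowed: 103%
Compliant: No


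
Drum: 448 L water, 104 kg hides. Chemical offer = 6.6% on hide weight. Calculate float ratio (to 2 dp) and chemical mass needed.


Float ratio = 4.31
Chemical needed = 6.864 kg

Float ratio = 448 / 104 = 4.31
Chemical = 104 x 6.6 / 100 = 6.864 kg


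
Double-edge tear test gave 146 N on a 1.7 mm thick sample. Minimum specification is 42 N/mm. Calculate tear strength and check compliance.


Tear strength = 85.9 N/mm
Compliant: Yes

Tear strength = 146 / 1.7 = 85.9 N/mm
Required minimum = 42 N/mm
Compliant: Yes


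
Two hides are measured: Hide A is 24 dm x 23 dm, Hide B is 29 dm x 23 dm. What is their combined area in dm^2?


1219 dm^2

Hide A area = 24 x 23 = 552 dm^2
Hide B area = 29 x 23 = 667 dm^2
Total = 552 + 667 = 1219 dm^2


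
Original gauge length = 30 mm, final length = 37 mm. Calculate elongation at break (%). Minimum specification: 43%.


Extension = 37 - 30 = 7 mm
Elongation = 7 / 30 x 100 = 23.3%
Minimum required: 43%
Meets specification: No


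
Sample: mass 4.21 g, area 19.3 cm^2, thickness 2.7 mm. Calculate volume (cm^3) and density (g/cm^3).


Thickness in cm = 2.7 / 10 = 0.27 cm
Volume = 19.3 x 0.27 = 5.211 cm^3
Density = 4.21 / 5.211 = 0.808 g/cm^3


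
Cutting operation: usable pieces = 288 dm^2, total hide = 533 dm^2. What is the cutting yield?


54.0%

Yield = usable / total x 100
Yield = 288 / 533 x 100 = 54.0%


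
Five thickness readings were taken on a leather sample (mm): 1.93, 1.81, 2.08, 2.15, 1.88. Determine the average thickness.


Sum = 1.93 + 1.81 + 2.08 + 2.15 + 1.88 = 9.85
Average = 9.85 / 5 = 1.97 mm


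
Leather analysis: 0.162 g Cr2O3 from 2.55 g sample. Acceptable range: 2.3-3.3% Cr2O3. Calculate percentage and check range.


Cr2O3% = 0.162 / 2.55 x 100 = 6.35%
Acceptable range: 2.3 to 3.3%
Within range: No


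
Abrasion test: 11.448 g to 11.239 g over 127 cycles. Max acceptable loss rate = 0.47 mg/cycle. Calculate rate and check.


Loss = 11.448 - 11.239 = 0.209 g
Rate = 0.209 g / 127 cycles x 1000 = 1.646 mg/cycle
Max = 0.47 mg/cycle
Passes: No


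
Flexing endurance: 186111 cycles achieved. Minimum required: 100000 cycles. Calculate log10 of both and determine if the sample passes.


log10(186111) = 5.27
log10(100000) = 5.00
Passes: Yes


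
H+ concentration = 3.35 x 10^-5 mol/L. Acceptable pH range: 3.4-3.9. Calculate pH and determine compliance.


pH = 4.47
Compliant: No


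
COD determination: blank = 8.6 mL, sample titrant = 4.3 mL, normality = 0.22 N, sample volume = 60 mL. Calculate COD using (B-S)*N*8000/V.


COD = (8.6 - 4.3) x 0.22 x 8000 / 60
COD = 4.3 x 0.22 x 8000 / 60
COD = 126.1 mg/L


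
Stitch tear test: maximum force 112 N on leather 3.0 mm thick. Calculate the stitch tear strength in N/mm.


Stitch tear strength = force / thickness
STS = 112 / 3.0 = 37.3 N/mm


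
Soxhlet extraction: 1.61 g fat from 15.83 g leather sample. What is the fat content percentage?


Fat content = 1.61 / 15.83 x 100
Fat = 10.2%


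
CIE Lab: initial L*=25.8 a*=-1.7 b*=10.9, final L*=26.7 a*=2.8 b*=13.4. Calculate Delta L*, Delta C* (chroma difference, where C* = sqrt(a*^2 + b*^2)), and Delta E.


Delta L* = 0.9
Delta C* = 2.66
Delta E = 5.23

Delta L* = 26.7 - 25.8 = 0.9
C1* = sqrt((-1.7)^2 + (10.9)^2) = 11.032
C2* = sqrt((2.8)^2 + (13.4)^2) = 13.689
Delta C* = 13.689 - 11.032 = 2.66
Delta E = sqrt((0.9)^2 + (4.5)^2 + (2.5)^2) = 5.23


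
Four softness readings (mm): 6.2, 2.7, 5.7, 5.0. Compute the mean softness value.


4.90 mm


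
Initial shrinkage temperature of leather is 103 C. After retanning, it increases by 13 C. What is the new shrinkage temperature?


116 C


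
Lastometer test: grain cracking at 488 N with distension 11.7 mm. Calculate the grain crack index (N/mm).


41.7 N/mm


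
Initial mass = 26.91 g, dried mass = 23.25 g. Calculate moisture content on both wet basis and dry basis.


Moisture lost = 26.91 - 23.25 = 3.66 g
Wet basis MC = 3.66 / 26.91 x 100 = 13.6%
Dry basis MC = 3.66 / 23.25 x 100 = 15.7%


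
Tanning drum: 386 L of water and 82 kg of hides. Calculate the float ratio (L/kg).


Float ratio = water / hide weight
Ratio = 386 / 82 = 4.7


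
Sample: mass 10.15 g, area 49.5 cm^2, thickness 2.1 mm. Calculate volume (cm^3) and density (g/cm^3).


Volume = 10.395 cm^3
Density = 0.976 g/cm^3

Thickness in cm = 2.1 / 10 = 0.21 cm
Volume = 49.5 x 0.21 = 10.395 cm^3
Density = 10.15 / 10.395 = 0.976 g/cm^3


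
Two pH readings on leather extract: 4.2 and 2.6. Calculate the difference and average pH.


Difference = |4.2 - 2.6| = 1.6
Average = (4.2 + 2.6) / 2 = 3.40
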